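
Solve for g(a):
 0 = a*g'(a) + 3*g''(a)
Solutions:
 g(a) = C1 + C2*erf(sqrt(6)*a/6)


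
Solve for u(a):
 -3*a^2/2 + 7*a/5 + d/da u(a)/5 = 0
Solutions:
 u(a) = C1 + 5*a^3/2 - 7*a^2/2


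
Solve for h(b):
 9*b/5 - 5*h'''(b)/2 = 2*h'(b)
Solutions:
 h(b) = C1 + C2*sin(2*sqrt(5)*b/5) + C3*cos(2*sqrt(5)*b/5) + 9*b^2/20


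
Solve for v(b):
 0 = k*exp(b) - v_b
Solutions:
 v(b) = C1 + k*exp(b)


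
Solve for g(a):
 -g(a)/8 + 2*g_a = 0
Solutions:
 g(a) = C1*exp(a/16)


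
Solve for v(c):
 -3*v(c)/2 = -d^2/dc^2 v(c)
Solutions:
 v(c) = C1*exp(-sqrt(6)*c/2) + C2*exp(sqrt(6)*c/2)


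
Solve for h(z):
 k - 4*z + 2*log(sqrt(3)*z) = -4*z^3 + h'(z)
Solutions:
 h(z) = C1 + k*z + z^4 - 2*z^2 + 2*z*log(z) - 2*z + z*log(3)


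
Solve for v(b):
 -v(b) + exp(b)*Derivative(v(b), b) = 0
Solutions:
 v(b) = C1*exp(-exp(-b))


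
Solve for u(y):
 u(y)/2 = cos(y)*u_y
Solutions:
 u(y) = C1*(sin(y) + 1)^(1/4)/(sin(y) - 1)^(1/4)


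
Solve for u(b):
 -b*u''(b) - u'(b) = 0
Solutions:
 u(b) = C1 + C2*log(b)


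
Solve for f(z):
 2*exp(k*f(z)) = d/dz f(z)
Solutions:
 f(z) = Piecewise((log(-1/(C1*k + 2*k*z))/k, Ne(k, 0)), (nan, True))
 f(z) = Piecewise((C1 + 2*z, Eq(k, 0)), (nan, True))


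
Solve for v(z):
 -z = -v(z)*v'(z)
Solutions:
 v(z) = -sqrt(C1 + z^2)
 v(z) = sqrt(C1 + z^2)


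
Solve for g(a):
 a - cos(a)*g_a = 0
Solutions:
 g(a) = C1 + Integral(a/cos(a), a)


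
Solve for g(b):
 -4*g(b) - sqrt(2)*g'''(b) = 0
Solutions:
 g(b) = C3*exp(-sqrt(2)*b) + (C1*sin(sqrt(6)*b/2) + C2*cos(sqrt(6)*b/2))*exp(sqrt(2)*b/2)


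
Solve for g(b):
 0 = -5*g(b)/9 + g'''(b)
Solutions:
 g(b) = C3*exp(15^(1/3)*b/3) + (C1*sin(3^(5/6)*5^(1/3)*b/6) + C2*cos(3^(5/6)*5^(1/3)*b/6))*exp(-15^(1/3)*b/6)


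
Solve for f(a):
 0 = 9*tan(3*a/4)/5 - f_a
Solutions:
 f(a) = C1 - 12*log(cos(3*a/4))/5


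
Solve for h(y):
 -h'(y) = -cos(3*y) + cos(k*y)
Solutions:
 h(y) = C1 + sin(3*y)/3 - sin(k*y)/k


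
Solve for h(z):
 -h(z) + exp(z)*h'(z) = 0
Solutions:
 h(z) = C1*exp(-exp(-z))


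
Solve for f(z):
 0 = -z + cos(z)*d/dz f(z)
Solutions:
 f(z) = C1 + Integral(z/cos(z), z)


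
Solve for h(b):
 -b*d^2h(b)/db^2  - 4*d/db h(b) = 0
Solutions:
 h(b) = C1 + C2/b^3


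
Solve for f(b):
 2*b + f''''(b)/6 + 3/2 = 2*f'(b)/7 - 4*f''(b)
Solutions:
 f(b) = C1 + C2*exp(14^(1/3)*b*(-7^(1/3)*(3 + sqrt(6281))^(1/3)/14 + 2*2^(1/3)/(3 + sqrt(6281))^(1/3)))*sin(14^(1/3)*sqrt(3)*b*(2*2^(1/3)/(3 + sqrt(6281))^(1/3) + 7^(1/3)*(3 + sqrt(6281))^(1/3)/14)) + C3*exp(14^(1/3)*b*(-7^(1/3)*(3 + sqrt(6281))^(1/3)/14 + 2*2^(1/3)/(3 + sqrt(6281))^(1/3)))*cos(14^(1/3)*sqrt(3)*b*(2*2^(1/3)/(3 + sqrt(6281))^(1/3) + 7^(1/3)*(3 + sqrt(6281))^(1/3)/14)) + C4*exp(14^(1/3)*b*(-4*2^(1/3)/(3 + sqrt(6281))^(1/3) + 7^(1/3)*(3 + sqrt(6281))^(1/3)/7)) + 7*b^2/2 + 413*b/4


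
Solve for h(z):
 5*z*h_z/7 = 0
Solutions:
 h(z) = C1


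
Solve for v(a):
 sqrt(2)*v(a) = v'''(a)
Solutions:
 v(a) = C3*exp(2^(1/6)*a) + (C1*sin(2^(1/6)*sqrt(3)*a/2) + C2*cos(2^(1/6)*sqrt(3)*a/2))*exp(-2^(1/6)*a/2)


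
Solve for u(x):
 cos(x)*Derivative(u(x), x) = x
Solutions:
 u(x) = C1 + Integral(x/cos(x), x)


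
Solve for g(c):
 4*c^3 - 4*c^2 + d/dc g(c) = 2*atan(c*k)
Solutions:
 g(c) = C1 - c^4 + 4*c^3/3 + 2*Piecewise((c*atan(c*k) - log(c^2*k^2 + 1)/(2*k), Ne(k, 0)), (0, True))


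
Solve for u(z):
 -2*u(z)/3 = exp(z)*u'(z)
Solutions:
 u(z) = C1*exp(2*exp(-z)/3)


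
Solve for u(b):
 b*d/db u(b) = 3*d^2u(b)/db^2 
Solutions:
 u(b) = C1 + C2*erfi(sqrt(6)*b/6)


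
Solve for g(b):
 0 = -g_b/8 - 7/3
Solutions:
 g(b) = C1 - 56*b/3


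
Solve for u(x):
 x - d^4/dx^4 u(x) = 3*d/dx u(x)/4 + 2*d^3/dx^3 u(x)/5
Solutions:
 u(x) = C1 + C2*exp(x*(-8 + 16/(45*sqrt(51265) + 10189)^(1/3) + (45*sqrt(51265) + 10189)^(1/3))/60)*sin(sqrt(3)*x*(-(45*sqrt(51265) + 10189)^(1/3) + 16/(45*sqrt(51265) + 10189)^(1/3))/60) + C3*exp(x*(-8 + 16/(45*sqrt(51265) + 10189)^(1/3) + (45*sqrt(51265) + 10189)^(1/3))/60)*cos(sqrt(3)*x*(-(45*sqrt(51265) + 10189)^(1/3) + 16/(45*sqrt(51265) + 10189)^(1/3))/60) + C4*exp(-x*(16/(45*sqrt(51265) + 10189)^(1/3) + 4 + (45*sqrt(51265) + 10189)^(1/3))/30) + 2*x^2/3


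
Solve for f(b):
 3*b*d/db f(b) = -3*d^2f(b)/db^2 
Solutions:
 f(b) = C1 + C2*erf(sqrt(2)*b/2)


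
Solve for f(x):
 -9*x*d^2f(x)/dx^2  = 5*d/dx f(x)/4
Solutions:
 f(x) = C1 + C2*x^(31/36)


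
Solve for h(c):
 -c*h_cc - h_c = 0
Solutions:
 h(c) = C1 + C2*log(c)


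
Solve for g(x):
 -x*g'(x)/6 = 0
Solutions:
 g(x) = C1


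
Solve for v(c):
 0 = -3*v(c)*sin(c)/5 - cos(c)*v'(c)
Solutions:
 v(c) = C1*cos(c)^(3/5)


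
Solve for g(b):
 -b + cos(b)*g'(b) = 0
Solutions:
 g(b) = C1 + Integral(b/cos(b), b)


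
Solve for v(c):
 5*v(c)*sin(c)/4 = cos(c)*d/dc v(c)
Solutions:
 v(c) = C1/cos(c)^(5/4)


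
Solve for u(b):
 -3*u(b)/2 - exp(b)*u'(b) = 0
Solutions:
 u(b) = C1*exp(3*exp(-b)/2)


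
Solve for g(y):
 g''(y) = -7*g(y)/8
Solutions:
 g(y) = C1*sin(sqrt(14)*y/4) + C2*cos(sqrt(14)*y/4)


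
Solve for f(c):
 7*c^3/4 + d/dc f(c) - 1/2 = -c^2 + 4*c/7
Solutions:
 f(c) = C1 - 7*c^4/16 - c^3/3 + 2*c^2/7 + c/2


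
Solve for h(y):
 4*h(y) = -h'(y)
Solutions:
 h(y) = C1*exp(-4*y)


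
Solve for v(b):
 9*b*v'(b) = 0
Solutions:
 v(b) = C1


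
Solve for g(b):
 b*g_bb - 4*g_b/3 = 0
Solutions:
 g(b) = C1 + C2*b^(7/3)


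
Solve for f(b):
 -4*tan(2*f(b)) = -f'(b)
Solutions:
 f(b) = -asin(C1*exp(8*b))/2 + pi/2
 f(b) = asin(C1*exp(8*b))/2


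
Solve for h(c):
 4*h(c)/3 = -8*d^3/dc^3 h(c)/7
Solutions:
 h(c) = C3*exp(-6^(2/3)*7^(1/3)*c/6) + (C1*sin(2^(2/3)*3^(1/6)*7^(1/3)*c/4) + C2*cos(2^(2/3)*3^(1/6)*7^(1/3)*c/4))*exp(6^(2/3)*7^(1/3)*c/12)


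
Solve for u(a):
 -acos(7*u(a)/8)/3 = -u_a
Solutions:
 Integral(1/acos(7*_y/8), (_y, u(a))) = C1 + a/3


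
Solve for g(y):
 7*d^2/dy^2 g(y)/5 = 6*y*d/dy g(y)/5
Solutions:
 g(y) = C1 + C2*erfi(sqrt(21)*y/7)


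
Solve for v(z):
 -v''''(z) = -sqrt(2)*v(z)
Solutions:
 v(z) = C1*exp(-2^(1/8)*z) + C2*exp(2^(1/8)*z) + C3*sin(2^(1/8)*z) + C4*cos(2^(1/8)*z)


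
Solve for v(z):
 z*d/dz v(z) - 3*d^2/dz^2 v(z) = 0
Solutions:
 v(z) = C1 + C2*erfi(sqrt(6)*z/6)


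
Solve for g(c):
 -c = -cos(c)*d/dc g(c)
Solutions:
 g(c) = C1 + Integral(c/cos(c), c)


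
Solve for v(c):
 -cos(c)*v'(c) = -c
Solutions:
 v(c) = C1 + Integral(c/cos(c), c)


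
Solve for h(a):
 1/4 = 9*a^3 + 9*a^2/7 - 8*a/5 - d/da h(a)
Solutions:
 h(a) = C1 + 9*a^4/4 + 3*a^3/7 - 4*a^2/5 - a/4


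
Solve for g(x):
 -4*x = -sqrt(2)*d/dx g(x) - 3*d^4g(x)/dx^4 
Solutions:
 g(x) = C1 + C4*exp(-2^(1/6)*3^(2/3)*x/3) + sqrt(2)*x^2 + (C2*sin(6^(1/6)*x/2) + C3*cos(6^(1/6)*x/2))*exp(2^(1/6)*3^(2/3)*x/6)


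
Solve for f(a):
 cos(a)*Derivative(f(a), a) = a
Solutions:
 f(a) = C1 + Integral(a/cos(a), a)


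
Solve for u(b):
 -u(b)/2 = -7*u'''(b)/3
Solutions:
 u(b) = C3*exp(14^(2/3)*3^(1/3)*b/14) + (C1*sin(14^(2/3)*3^(5/6)*b/28) + C2*cos(14^(2/3)*3^(5/6)*b/28))*exp(-14^(2/3)*3^(1/3)*b/28)


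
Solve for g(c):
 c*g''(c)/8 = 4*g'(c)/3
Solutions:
 g(c) = C1 + C2*c^(35/3)


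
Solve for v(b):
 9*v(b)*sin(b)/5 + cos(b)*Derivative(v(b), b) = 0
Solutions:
 v(b) = C1*cos(b)^(9/5)


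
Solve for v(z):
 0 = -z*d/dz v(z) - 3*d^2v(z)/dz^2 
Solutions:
 v(z) = C1 + C2*erf(sqrt(6)*z/6)


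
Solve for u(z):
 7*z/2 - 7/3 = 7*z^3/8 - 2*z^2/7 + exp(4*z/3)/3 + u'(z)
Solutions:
 u(z) = C1 - 7*z^4/32 + 2*z^3/21 + 7*z^2/4 - 7*z/3 - exp(4*z/3)/4


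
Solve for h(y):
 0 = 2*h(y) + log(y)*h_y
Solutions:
 h(y) = C1*exp(-2*li(y))


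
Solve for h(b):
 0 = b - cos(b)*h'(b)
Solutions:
 h(b) = C1 + Integral(b/cos(b), b)


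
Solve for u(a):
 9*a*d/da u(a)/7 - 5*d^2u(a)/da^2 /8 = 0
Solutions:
 u(a) = C1 + C2*erfi(6*sqrt(35)*a/35)


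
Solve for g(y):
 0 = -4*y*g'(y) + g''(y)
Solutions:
 g(y) = C1 + C2*erfi(sqrt(2)*y)


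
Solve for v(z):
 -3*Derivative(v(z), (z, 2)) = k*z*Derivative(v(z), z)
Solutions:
 v(z) = Piecewise((-sqrt(6)*sqrt(pi)*C1*erf(sqrt(6)*sqrt(k)*z/6)/(2*sqrt(k)) - C2, (k > 0) | (k < 0)), (-C1*z - C2, True))


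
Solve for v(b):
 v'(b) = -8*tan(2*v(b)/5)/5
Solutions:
 v(b) = -5*asin(C1*exp(-16*b/25))/2 + 5*pi/2
 v(b) = 5*asin(C1*exp(-16*b/25))/2


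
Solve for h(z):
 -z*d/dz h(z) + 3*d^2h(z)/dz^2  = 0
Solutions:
 h(z) = C1 + C2*erfi(sqrt(6)*z/6)


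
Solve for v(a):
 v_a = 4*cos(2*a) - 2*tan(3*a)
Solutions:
 v(a) = C1 + 2*log(cos(3*a))/3 + 2*sin(2*a)


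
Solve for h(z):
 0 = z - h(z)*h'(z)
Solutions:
 h(z) = -sqrt(C1 + z^2)
 h(z) = sqrt(C1 + z^2)


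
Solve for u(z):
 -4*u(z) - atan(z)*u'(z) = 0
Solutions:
 u(z) = C1*exp(-4*Integral(1/atan(z), z))


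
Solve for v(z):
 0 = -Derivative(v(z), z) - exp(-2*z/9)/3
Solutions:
 v(z) = C1 + 3*exp(-2*z/9)/2


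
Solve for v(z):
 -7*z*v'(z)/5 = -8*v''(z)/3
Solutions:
 v(z) = C1 + C2*erfi(sqrt(105)*z/20)


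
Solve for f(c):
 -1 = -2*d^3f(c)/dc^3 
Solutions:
 f(c) = C1 + C2*c + C3*c^2 + c^3/12


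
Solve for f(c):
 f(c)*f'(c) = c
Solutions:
 f(c) = -sqrt(C1 + c^2)
 f(c) = sqrt(C1 + c^2)


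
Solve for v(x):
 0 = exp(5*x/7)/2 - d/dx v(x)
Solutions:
 v(x) = C1 + 7*exp(5*x/7)/10


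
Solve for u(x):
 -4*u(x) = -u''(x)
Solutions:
 u(x) = C1*exp(-2*x) + C2*exp(2*x)


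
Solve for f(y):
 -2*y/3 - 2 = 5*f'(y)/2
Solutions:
 f(y) = C1 - 2*y^2/15 - 4*y/5


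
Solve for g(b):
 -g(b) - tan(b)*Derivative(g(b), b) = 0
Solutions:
 g(b) = C1/sin(b)


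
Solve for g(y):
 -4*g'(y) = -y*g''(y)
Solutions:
 g(y) = C1 + C2*y^5


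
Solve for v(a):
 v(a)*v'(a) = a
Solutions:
 v(a) = -sqrt(C1 + a^2)
 v(a) = sqrt(C1 + a^2)


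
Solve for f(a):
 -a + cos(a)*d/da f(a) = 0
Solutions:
 f(a) = C1 + Integral(a/cos(a), a)


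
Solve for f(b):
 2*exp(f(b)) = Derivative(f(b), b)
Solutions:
 f(b) = log(-1/(C1 + 2*b))


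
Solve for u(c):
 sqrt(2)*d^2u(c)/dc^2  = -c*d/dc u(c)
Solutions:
 u(c) = C1 + C2*erf(2^(1/4)*c/2)


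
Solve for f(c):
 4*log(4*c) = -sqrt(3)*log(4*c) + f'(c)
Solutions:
 f(c) = C1 + sqrt(3)*c*log(c) + 4*c*log(c) - 4*c - sqrt(3)*c + c*log(2^(2*sqrt(3) + 8))


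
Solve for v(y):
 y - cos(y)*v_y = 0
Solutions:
 v(y) = C1 + Integral(y/cos(y), y)


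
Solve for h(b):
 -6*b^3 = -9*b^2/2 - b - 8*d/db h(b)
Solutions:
 h(b) = C1 + 3*b^4/16 - 3*b^3/16 - b^2/16


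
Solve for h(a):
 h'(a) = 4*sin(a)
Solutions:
 h(a) = C1 - 4*cos(a)


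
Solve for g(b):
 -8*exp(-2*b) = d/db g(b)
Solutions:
 g(b) = C1 + 4*exp(-2*b)


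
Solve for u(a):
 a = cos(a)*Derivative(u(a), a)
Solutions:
 u(a) = C1 + Integral(a/cos(a), a)


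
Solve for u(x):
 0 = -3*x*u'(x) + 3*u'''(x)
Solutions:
 u(x) = C1 + Integral(C2*airyai(x) + C3*airybi(x), x)


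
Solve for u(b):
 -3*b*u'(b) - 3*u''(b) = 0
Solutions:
 u(b) = C1 + C2*erf(sqrt(2)*b/2)


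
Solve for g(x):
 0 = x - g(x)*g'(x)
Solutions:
 g(x) = -sqrt(C1 + x^2)
 g(x) = sqrt(C1 + x^2)


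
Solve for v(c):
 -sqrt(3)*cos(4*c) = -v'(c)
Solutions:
 v(c) = C1 + sqrt(3)*sin(4*c)/4


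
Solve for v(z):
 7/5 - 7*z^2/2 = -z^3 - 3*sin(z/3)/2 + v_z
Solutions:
 v(z) = C1 + z^4/4 - 7*z^3/6 + 7*z/5 - 9*cos(z/3)/2


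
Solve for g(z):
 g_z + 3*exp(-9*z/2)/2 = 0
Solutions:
 g(z) = C1 + exp(-9*z/2)/3


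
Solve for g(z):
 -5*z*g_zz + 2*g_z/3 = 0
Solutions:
 g(z) = C1 + C2*z^(17/15)


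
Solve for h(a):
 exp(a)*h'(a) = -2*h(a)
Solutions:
 h(a) = C1*exp(2*exp(-a))


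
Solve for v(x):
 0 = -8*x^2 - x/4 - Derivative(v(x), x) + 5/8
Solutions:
 v(x) = C1 - 8*x^3/3 - x^2/8 + 5*x/8


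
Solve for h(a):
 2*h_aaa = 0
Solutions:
 h(a) = C1 + C2*a + C3*a^2


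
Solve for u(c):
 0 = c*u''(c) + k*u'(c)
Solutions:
 u(c) = C1 + c^(1 - re(k))*(C2*sin(log(c)*Abs(im(k))) + C3*cos(log(c)*im(k)))


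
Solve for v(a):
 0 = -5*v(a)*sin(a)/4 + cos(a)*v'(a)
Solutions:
 v(a) = C1/cos(a)^(5/4)


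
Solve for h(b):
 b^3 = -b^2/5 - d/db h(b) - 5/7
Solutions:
 h(b) = C1 - b^4/4 - b^3/15 - 5*b/7


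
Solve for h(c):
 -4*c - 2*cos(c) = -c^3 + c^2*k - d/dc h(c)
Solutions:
 h(c) = C1 - c^4/4 + c^3*k/3 + 2*c^2 + 2*sin(c)


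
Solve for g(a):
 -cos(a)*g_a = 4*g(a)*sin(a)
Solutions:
 g(a) = C1*cos(a)^4


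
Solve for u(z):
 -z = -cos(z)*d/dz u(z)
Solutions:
 u(z) = C1 + Integral(z/cos(z), z)


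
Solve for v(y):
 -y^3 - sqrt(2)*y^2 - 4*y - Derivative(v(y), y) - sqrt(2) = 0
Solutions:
 v(y) = C1 - y^4/4 - sqrt(2)*y^3/3 - 2*y^2 - sqrt(2)*y


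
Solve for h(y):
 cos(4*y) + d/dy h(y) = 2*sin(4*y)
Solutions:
 h(y) = C1 - sin(4*y)/4 - cos(4*y)/2


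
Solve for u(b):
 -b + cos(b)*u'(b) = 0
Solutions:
 u(b) = C1 + Integral(b/cos(b), b)


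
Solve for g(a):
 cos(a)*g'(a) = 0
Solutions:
 g(a) = C1


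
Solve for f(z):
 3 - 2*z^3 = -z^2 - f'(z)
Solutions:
 f(z) = C1 + z^4/2 - z^3/3 - 3*z


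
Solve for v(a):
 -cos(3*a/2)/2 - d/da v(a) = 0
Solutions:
 v(a) = C1 - sin(3*a/2)/3


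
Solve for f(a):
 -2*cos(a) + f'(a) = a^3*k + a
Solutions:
 f(a) = C1 + a^4*k/4 + a^2/2 + 2*sin(a)


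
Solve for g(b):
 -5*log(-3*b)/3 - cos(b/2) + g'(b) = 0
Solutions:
 g(b) = C1 + 5*b*log(-b)/3 - 5*b/3 + 5*b*log(3)/3 + 2*sin(b/2)


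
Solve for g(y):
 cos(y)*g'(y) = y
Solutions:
 g(y) = C1 + Integral(y/cos(y), y)


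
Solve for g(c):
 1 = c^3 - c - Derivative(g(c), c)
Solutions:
 g(c) = C1 + c^4/4 - c^2/2 - c


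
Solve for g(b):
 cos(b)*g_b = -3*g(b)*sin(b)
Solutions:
 g(b) = C1*cos(b)^3


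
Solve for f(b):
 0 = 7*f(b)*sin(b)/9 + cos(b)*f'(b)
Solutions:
 f(b) = C1*cos(b)^(7/9)


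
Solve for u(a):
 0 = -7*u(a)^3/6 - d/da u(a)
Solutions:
 u(a) = -sqrt(3)*sqrt(-1/(C1 - 7*a))
 u(a) = sqrt(3)*sqrt(-1/(C1 - 7*a))


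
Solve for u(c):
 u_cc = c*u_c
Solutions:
 u(c) = C1 + C2*erfi(sqrt(2)*c/2)


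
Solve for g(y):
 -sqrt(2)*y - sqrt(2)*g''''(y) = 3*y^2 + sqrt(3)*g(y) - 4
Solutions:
 g(y) = -sqrt(3)*y^2 - sqrt(6)*y/3 + (C1*sin(2^(3/8)*3^(1/8)*y/2) + C2*cos(2^(3/8)*3^(1/8)*y/2))*exp(-2^(3/8)*3^(1/8)*y/2) + (C3*sin(2^(3/8)*3^(1/8)*y/2) + C4*cos(2^(3/8)*3^(1/8)*y/2))*exp(2^(3/8)*3^(1/8)*y/2) + 4*sqrt(3)/3


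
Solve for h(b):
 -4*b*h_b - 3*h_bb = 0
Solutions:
 h(b) = C1 + C2*erf(sqrt(6)*b/3)


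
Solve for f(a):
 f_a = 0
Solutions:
 f(a) = C1


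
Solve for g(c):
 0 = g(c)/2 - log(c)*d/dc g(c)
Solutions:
 g(c) = C1*exp(li(c)/2)


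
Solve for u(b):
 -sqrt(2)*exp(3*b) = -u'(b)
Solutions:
 u(b) = C1 + sqrt(2)*exp(3*b)/3


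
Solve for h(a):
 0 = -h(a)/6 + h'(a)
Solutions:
 h(a) = C1*exp(a/6)


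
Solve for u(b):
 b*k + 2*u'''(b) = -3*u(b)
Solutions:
 u(b) = C3*exp(-2^(2/3)*3^(1/3)*b/2) - b*k/3 + (C1*sin(2^(2/3)*3^(5/6)*b/4) + C2*cos(2^(2/3)*3^(5/6)*b/4))*exp(2^(2/3)*3^(1/3)*b/4)


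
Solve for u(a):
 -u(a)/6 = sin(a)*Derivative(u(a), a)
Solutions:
 u(a) = C1*(cos(a) + 1)^(1/12)/(cos(a) - 1)^(1/12)


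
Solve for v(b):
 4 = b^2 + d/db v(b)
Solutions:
 v(b) = C1 - b^3/3 + 4*b


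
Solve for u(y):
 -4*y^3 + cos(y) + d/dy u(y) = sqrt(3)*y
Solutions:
 u(y) = C1 + y^4 + sqrt(3)*y^2/2 - sin(y)


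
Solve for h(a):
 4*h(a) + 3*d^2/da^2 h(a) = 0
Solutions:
 h(a) = C1*sin(2*sqrt(3)*a/3) + C2*cos(2*sqrt(3)*a/3)


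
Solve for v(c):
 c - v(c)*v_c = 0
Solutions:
 v(c) = -sqrt(C1 + c^2)
 v(c) = sqrt(C1 + c^2)


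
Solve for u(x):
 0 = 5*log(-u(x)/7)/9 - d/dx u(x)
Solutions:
 -9*Integral(1/(log(-_y) - log(7)), (_y, u(x)))/5 = C1 - x


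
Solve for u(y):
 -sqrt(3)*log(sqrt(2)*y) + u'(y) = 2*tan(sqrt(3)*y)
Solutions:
 u(y) = C1 + sqrt(3)*y*(log(y) - 1) + sqrt(3)*y*log(2)/2 - 2*sqrt(3)*log(cos(sqrt(3)*y))/3


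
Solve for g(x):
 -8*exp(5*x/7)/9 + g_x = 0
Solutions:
 g(x) = C1 + 56*exp(5*x/7)/45


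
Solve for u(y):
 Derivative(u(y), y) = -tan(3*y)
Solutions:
 u(y) = C1 + log(cos(3*y))/3


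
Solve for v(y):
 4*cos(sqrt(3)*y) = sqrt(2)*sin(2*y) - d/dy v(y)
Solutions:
 v(y) = C1 - 4*sqrt(3)*sin(sqrt(3)*y)/3 - sqrt(2)*cos(2*y)/2


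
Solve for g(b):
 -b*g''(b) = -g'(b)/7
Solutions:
 g(b) = C1 + C2*b^(8/7)


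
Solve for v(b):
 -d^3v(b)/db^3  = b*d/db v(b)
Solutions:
 v(b) = C1 + Integral(C2*airyai(-b) + C3*airybi(-b), b)


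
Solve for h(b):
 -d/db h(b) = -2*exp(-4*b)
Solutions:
 h(b) = C1 - exp(-4*b)/2


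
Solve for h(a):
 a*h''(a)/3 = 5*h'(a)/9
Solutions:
 h(a) = C1 + C2*a^(8/3)


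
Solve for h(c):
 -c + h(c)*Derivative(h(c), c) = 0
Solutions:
 h(c) = -sqrt(C1 + c^2)
 h(c) = sqrt(C1 + c^2)


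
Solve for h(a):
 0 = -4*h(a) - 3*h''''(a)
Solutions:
 h(a) = (C1*sin(3^(3/4)*a/3) + C2*cos(3^(3/4)*a/3))*exp(-3^(3/4)*a/3) + (C3*sin(3^(3/4)*a/3) + C4*cos(3^(3/4)*a/3))*exp(3^(3/4)*a/3)


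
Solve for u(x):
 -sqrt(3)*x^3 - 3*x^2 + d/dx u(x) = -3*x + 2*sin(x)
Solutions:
 u(x) = C1 + sqrt(3)*x^4/4 + x^3 - 3*x^2/2 - 2*cos(x)


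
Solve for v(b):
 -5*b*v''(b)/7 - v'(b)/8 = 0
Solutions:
 v(b) = C1 + C2*b^(33/40)


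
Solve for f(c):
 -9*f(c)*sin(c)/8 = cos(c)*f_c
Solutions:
 f(c) = C1*cos(c)^(9/8)


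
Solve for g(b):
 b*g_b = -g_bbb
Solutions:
 g(b) = C1 + Integral(C2*airyai(-b) + C3*airybi(-b), b)


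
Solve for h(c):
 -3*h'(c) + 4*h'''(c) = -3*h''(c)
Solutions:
 h(c) = C1 + C2*exp(c*(-3 + sqrt(57))/8) + C3*exp(-c*(3 + sqrt(57))/8)


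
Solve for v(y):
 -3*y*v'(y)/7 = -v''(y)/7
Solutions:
 v(y) = C1 + C2*erfi(sqrt(6)*y/2)


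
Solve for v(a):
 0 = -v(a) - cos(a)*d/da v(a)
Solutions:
 v(a) = C1*sqrt(sin(a) - 1)/sqrt(sin(a) + 1)


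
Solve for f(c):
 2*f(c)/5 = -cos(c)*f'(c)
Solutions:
 f(c) = C1*(sin(c) - 1)^(1/5)/(sin(c) + 1)^(1/5)


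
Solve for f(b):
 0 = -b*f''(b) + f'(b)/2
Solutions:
 f(b) = C1 + C2*b^(3/2)


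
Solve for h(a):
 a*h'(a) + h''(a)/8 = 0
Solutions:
 h(a) = C1 + C2*erf(2*a)


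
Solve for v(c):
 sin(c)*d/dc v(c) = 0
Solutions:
 v(c) = C1


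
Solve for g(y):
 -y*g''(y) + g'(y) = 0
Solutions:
 g(y) = C1 + C2*y^2


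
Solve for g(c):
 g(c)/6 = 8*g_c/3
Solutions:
 g(c) = C1*exp(c/16)


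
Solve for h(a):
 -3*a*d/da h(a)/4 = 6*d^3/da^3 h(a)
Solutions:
 h(a) = C1 + Integral(C2*airyai(-a/2) + C3*airybi(-a/2), a)


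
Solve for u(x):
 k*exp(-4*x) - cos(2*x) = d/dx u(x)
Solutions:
 u(x) = C1 - k*exp(-4*x)/4 - sin(2*x)/2


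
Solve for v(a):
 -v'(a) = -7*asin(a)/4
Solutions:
 v(a) = C1 + 7*a*asin(a)/4 + 7*sqrt(1 - a^2)/4


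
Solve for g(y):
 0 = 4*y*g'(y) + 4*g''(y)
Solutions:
 g(y) = C1 + C2*erf(sqrt(2)*y/2)


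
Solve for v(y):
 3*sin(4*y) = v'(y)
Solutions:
 v(y) = C1 - 3*cos(4*y)/4


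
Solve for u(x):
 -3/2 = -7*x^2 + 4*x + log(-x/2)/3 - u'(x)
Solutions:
 u(x) = C1 - 7*x^3/3 + 2*x^2 + x*log(-x)/3 + x*(7 - 2*log(2))/6


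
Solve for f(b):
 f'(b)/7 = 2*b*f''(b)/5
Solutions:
 f(b) = C1 + C2*b^(19/14)


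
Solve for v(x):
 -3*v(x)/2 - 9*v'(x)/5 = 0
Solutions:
 v(x) = C1*exp(-5*x/6)


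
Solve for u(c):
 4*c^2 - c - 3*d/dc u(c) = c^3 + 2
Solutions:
 u(c) = C1 - c^4/12 + 4*c^3/9 - c^2/6 - 2*c/3


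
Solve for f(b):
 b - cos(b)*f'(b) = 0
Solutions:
 f(b) = C1 + Integral(b/cos(b), b)


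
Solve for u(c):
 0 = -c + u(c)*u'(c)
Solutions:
 u(c) = -sqrt(C1 + c^2)
 u(c) = sqrt(C1 + c^2)


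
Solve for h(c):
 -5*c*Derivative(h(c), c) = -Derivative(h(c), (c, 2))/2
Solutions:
 h(c) = C1 + C2*erfi(sqrt(5)*c)


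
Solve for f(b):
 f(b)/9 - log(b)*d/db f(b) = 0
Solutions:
 f(b) = C1*exp(li(b)/9)


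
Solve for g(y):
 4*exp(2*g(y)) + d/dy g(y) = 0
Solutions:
 g(y) = log(-sqrt(-1/(C1 - 4*y))) - log(2)/2
 g(y) = log(-1/(C1 - 4*y))/2 - log(2)/2


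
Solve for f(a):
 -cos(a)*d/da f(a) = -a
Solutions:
 f(a) = C1 + Integral(a/cos(a), a)


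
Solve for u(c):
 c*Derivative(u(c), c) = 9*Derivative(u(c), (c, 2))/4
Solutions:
 u(c) = C1 + C2*erfi(sqrt(2)*c/3)


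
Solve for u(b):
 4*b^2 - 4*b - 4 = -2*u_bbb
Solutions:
 u(b) = C1 + C2*b + C3*b^2 - b^5/30 + b^4/12 + b^3/3


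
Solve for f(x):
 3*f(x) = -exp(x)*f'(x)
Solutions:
 f(x) = C1*exp(3*exp(-x))


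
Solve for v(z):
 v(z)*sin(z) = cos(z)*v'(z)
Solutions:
 v(z) = C1/cos(z)


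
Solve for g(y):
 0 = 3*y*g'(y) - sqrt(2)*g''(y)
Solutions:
 g(y) = C1 + C2*erfi(2^(1/4)*sqrt(3)*y/2)


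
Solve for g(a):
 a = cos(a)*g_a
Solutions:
 g(a) = C1 + Integral(a/cos(a), a)


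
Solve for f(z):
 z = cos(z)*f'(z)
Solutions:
 f(z) = C1 + Integral(z/cos(z), z)


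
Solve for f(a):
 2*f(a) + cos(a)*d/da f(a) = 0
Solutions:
 f(a) = C1*(sin(a) - 1)/(sin(a) + 1)


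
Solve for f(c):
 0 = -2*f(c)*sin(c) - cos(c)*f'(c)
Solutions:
 f(c) = C1*cos(c)^2


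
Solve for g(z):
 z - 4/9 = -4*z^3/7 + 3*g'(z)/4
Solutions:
 g(z) = C1 + 4*z^4/21 + 2*z^2/3 - 16*z/27


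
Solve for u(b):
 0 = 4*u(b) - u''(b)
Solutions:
 u(b) = C1*exp(-2*b) + C2*exp(2*b)


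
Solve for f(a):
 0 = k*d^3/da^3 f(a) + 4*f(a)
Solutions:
 f(a) = C1*exp(2^(2/3)*a*(-1/k)^(1/3)) + C2*exp(2^(2/3)*a*(-1/k)^(1/3)*(-1 + sqrt(3)*I)/2) + C3*exp(-2^(2/3)*a*(-1/k)^(1/3)*(1 + sqrt(3)*I)/2)


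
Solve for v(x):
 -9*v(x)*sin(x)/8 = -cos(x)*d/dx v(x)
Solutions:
 v(x) = C1/cos(x)^(9/8)


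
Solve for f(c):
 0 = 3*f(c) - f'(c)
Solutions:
 f(c) = C1*exp(3*c)


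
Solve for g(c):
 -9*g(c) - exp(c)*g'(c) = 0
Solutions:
 g(c) = C1*exp(9*exp(-c))


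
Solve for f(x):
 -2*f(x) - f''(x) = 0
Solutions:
 f(x) = C1*sin(sqrt(2)*x) + C2*cos(sqrt(2)*x)


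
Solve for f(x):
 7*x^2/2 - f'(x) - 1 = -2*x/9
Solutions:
 f(x) = C1 + 7*x^3/6 + x^2/9 - x


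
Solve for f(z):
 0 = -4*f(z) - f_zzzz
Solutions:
 f(z) = (C1*sin(z) + C2*cos(z))*exp(-z) + (C3*sin(z) + C4*cos(z))*exp(z)


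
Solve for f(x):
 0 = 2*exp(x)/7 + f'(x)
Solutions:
 f(x) = C1 - 2*exp(x)/7


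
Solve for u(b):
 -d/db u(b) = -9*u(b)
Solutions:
 u(b) = C1*exp(9*b)


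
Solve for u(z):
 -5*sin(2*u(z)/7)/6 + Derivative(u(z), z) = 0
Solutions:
 -5*z/6 + 7*log(cos(2*u(z)/7) - 1)/4 - 7*log(cos(2*u(z)/7) + 1)/4 = C1


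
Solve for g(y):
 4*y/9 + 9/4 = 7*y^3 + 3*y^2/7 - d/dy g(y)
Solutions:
 g(y) = C1 + 7*y^4/4 + y^3/7 - 2*y^2/9 - 9*y/4


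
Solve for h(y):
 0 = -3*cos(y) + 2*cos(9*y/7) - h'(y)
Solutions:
 h(y) = C1 - 3*sin(y) + 14*sin(9*y/7)/9


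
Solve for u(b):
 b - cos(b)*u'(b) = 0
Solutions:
 u(b) = C1 + Integral(b/cos(b), b)


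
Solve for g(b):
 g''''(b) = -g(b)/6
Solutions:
 g(b) = (C1*sin(2^(1/4)*3^(3/4)*b/6) + C2*cos(2^(1/4)*3^(3/4)*b/6))*exp(-2^(1/4)*3^(3/4)*b/6) + (C3*sin(2^(1/4)*3^(3/4)*b/6) + C4*cos(2^(1/4)*3^(3/4)*b/6))*exp(2^(1/4)*3^(3/4)*b/6)


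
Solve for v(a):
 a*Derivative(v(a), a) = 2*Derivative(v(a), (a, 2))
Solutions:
 v(a) = C1 + C2*erfi(a/2)


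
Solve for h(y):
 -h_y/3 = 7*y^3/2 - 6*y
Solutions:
 h(y) = C1 - 21*y^4/8 + 9*y^2


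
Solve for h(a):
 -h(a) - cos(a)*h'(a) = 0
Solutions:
 h(a) = C1*sqrt(sin(a) - 1)/sqrt(sin(a) + 1)


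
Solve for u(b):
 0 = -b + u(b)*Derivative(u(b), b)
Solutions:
 u(b) = -sqrt(C1 + b^2)
 u(b) = sqrt(C1 + b^2)


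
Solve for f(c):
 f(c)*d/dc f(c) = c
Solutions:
 f(c) = -sqrt(C1 + c^2)
 f(c) = sqrt(C1 + c^2)


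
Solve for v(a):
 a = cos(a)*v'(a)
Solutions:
 v(a) = C1 + Integral(a/cos(a), a)


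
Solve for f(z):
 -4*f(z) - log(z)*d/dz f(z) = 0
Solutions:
 f(z) = C1*exp(-4*li(z))


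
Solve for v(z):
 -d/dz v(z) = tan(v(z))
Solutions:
 v(z) = pi - asin(C1*exp(-z))
 v(z) = asin(C1*exp(-z))


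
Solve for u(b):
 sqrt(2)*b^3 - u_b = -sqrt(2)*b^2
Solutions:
 u(b) = C1 + sqrt(2)*b^4/4 + sqrt(2)*b^3/3


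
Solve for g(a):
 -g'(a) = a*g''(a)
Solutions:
 g(a) = C1 + C2*log(a)


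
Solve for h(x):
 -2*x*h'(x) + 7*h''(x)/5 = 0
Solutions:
 h(x) = C1 + C2*erfi(sqrt(35)*x/7)


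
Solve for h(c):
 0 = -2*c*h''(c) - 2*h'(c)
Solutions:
 h(c) = C1 + C2*log(c)


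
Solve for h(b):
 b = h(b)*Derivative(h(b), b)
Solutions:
 h(b) = -sqrt(C1 + b^2)
 h(b) = sqrt(C1 + b^2)


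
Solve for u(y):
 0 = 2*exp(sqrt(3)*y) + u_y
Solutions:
 u(y) = C1 - 2*sqrt(3)*exp(sqrt(3)*y)/3


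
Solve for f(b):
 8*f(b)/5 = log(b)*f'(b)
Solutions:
 f(b) = C1*exp(8*li(b)/5)


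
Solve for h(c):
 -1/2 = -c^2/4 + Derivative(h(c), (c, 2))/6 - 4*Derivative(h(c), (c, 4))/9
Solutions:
 h(c) = C1 + C2*c + C3*exp(-sqrt(6)*c/4) + C4*exp(sqrt(6)*c/4) + c^4/8 + 5*c^2/2


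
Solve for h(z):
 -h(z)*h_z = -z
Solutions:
 h(z) = -sqrt(C1 + z^2)
 h(z) = sqrt(C1 + z^2)


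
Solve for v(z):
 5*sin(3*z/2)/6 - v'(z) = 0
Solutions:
 v(z) = C1 - 5*cos(3*z/2)/9


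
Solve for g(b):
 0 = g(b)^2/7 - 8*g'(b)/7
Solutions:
 g(b) = -8/(C1 + b)


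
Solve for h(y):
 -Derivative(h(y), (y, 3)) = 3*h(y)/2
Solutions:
 h(y) = C3*exp(-2^(2/3)*3^(1/3)*y/2) + (C1*sin(2^(2/3)*3^(5/6)*y/4) + C2*cos(2^(2/3)*3^(5/6)*y/4))*exp(2^(2/3)*3^(1/3)*y/4)


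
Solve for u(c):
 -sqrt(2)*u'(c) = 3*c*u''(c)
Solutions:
 u(c) = C1 + C2*c^(1 - sqrt(2)/3)


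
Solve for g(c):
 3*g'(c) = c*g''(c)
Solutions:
 g(c) = C1 + C2*c^4


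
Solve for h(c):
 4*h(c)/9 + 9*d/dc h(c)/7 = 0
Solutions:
 h(c) = C1*exp(-28*c/81)


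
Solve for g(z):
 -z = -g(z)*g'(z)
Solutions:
 g(z) = -sqrt(C1 + z^2)
 g(z) = sqrt(C1 + z^2)


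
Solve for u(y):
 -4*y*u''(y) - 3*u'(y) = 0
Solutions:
 u(y) = C1 + C2*y^(1/4)


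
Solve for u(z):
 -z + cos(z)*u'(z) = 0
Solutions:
 u(z) = C1 + Integral(z/cos(z), z)


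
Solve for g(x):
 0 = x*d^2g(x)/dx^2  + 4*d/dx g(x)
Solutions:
 g(x) = C1 + C2/x^3


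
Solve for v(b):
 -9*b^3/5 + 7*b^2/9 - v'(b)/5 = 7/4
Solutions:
 v(b) = C1 - 9*b^4/4 + 35*b^3/27 - 35*b/4


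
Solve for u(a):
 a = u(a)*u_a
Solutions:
 u(a) = -sqrt(C1 + a^2)
 u(a) = sqrt(C1 + a^2)


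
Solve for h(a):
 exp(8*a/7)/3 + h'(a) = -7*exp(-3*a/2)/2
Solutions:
 h(a) = C1 - 7*exp(8*a/7)/24 + 7*exp(-3*a/2)/3


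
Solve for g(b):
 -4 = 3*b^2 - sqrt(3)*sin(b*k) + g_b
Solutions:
 g(b) = C1 - b^3 - 4*b - sqrt(3)*cos(b*k)/k


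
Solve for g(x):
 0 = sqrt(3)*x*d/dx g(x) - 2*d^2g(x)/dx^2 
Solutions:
 g(x) = C1 + C2*erfi(3^(1/4)*x/2)


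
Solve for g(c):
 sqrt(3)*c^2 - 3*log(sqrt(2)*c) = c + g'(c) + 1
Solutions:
 g(c) = C1 + sqrt(3)*c^3/3 - c^2/2 - 3*c*log(c) - 3*c*log(2)/2 + 2*c


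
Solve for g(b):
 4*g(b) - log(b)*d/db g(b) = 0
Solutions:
 g(b) = C1*exp(4*li(b))


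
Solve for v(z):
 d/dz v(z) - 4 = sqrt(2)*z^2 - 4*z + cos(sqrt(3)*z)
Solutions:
 v(z) = C1 + sqrt(2)*z^3/3 - 2*z^2 + 4*z + sqrt(3)*sin(sqrt(3)*z)/3


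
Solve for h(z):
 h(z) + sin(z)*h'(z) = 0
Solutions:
 h(z) = C1*sqrt(cos(z) + 1)/sqrt(cos(z) - 1)


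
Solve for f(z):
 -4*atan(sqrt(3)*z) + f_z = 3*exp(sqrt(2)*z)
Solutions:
 f(z) = C1 + 4*z*atan(sqrt(3)*z) + 3*sqrt(2)*exp(sqrt(2)*z)/2 - 2*sqrt(3)*log(3*z^2 + 1)/3


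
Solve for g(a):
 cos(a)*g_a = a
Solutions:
 g(a) = C1 + Integral(a/cos(a), a)


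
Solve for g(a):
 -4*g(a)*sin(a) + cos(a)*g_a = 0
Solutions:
 g(a) = C1/cos(a)^4


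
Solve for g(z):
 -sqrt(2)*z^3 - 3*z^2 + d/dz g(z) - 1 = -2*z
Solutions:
 g(z) = C1 + sqrt(2)*z^4/4 + z^3 - z^2 + z


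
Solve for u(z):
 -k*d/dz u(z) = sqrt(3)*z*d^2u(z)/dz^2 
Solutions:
 u(z) = C1 + z^(-sqrt(3)*re(k)/3 + 1)*(C2*sin(sqrt(3)*log(z)*Abs(im(k))/3) + C3*cos(sqrt(3)*log(z)*im(k)/3))


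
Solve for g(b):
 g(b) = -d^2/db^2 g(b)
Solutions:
 g(b) = C1*sin(b) + C2*cos(b)


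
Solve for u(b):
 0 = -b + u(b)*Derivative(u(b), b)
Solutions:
 u(b) = -sqrt(C1 + b^2)
 u(b) = sqrt(C1 + b^2)


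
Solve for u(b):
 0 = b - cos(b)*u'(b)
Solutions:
 u(b) = C1 + Integral(b/cos(b), b)


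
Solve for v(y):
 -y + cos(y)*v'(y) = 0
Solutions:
 v(y) = C1 + Integral(y/cos(y), y)


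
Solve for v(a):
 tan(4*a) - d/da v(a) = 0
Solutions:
 v(a) = C1 - log(cos(4*a))/4


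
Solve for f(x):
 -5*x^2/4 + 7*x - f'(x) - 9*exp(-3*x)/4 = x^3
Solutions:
 f(x) = C1 - x^4/4 - 5*x^3/12 + 7*x^2/2 + 3*exp(-3*x)/4


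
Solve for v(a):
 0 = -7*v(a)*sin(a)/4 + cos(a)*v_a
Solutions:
 v(a) = C1/cos(a)^(7/4)


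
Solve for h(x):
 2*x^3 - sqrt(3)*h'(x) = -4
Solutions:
 h(x) = C1 + sqrt(3)*x^4/6 + 4*sqrt(3)*x/3


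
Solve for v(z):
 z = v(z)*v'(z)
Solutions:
 v(z) = -sqrt(C1 + z^2)
 v(z) = sqrt(C1 + z^2)


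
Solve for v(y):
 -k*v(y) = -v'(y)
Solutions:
 v(y) = C1*exp(k*y)


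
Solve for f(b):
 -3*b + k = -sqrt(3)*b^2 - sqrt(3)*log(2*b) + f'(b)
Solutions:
 f(b) = C1 + sqrt(3)*b^3/3 - 3*b^2/2 + b*k + sqrt(3)*b*log(b) - sqrt(3)*b + sqrt(3)*b*log(2)


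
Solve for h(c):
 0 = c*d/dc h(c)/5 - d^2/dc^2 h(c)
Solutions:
 h(c) = C1 + C2*erfi(sqrt(10)*c/10)


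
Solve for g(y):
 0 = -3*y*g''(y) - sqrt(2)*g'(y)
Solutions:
 g(y) = C1 + C2*y^(1 - sqrt(2)/3)


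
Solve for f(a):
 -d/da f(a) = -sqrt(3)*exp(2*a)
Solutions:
 f(a) = C1 + sqrt(3)*exp(2*a)/2


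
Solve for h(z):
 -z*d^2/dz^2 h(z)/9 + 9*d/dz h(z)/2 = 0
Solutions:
 h(z) = C1 + C2*z^(83/2)


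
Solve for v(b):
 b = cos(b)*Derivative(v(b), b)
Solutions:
 v(b) = C1 + Integral(b/cos(b), b)


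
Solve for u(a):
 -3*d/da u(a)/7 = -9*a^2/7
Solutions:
 u(a) = C1 + a^3


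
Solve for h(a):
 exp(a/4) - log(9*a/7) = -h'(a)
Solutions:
 h(a) = C1 + a*log(a) + a*(-log(7) - 1 + 2*log(3)) - 4*exp(a/4)


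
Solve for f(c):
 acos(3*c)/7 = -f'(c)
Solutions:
 f(c) = C1 - c*acos(3*c)/7 + sqrt(1 - 9*c^2)/21


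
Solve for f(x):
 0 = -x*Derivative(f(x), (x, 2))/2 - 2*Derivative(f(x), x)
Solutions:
 f(x) = C1 + C2/x^3


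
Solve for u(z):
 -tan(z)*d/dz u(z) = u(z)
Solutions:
 u(z) = C1/sin(z)


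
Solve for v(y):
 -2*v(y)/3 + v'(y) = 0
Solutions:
 v(y) = C1*exp(2*y/3)


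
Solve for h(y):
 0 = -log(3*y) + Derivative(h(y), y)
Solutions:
 h(y) = C1 + y*log(y) - y + y*log(3)


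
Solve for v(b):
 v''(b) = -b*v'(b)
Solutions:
 v(b) = C1 + C2*erf(sqrt(2)*b/2)


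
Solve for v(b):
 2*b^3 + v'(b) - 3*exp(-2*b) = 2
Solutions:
 v(b) = C1 - b^4/2 + 2*b - 3*exp(-2*b)/2


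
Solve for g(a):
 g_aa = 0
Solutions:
 g(a) = C1 + C2*a


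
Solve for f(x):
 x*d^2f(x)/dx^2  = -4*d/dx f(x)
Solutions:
 f(x) = C1 + C2/x^3


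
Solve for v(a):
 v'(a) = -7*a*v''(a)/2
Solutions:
 v(a) = C1 + C2*a^(5/7)


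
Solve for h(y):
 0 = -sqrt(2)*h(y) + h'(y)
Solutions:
 h(y) = C1*exp(sqrt(2)*y)


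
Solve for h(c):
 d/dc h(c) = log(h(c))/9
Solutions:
 li(h(c)) = C1 + c/9


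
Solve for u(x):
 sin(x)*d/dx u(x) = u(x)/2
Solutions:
 u(x) = C1*(cos(x) - 1)^(1/4)/(cos(x) + 1)^(1/4)


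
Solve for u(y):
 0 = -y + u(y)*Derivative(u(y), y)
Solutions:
 u(y) = -sqrt(C1 + y^2)
 u(y) = sqrt(C1 + y^2)


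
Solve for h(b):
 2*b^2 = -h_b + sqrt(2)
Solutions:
 h(b) = C1 - 2*b^3/3 + sqrt(2)*b


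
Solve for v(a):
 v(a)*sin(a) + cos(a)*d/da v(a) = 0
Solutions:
 v(a) = C1*cos(a)


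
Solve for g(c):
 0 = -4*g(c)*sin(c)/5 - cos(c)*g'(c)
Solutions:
 g(c) = C1*cos(c)^(4/5)


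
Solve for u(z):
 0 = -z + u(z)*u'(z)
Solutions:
 u(z) = -sqrt(C1 + z^2)
 u(z) = sqrt(C1 + z^2)


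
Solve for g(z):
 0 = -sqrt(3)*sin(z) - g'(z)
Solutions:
 g(z) = C1 + sqrt(3)*cos(z)


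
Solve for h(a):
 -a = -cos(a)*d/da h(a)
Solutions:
 h(a) = C1 + Integral(a/cos(a), a)


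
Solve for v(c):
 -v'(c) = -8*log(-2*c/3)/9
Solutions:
 v(c) = C1 + 8*c*log(-c)/9 + 8*c*(-log(3) - 1 + log(2))/9


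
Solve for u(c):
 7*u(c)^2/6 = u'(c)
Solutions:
 u(c) = -6/(C1 + 7*c)


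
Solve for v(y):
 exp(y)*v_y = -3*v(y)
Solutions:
 v(y) = C1*exp(3*exp(-y))


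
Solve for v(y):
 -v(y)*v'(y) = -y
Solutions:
 v(y) = -sqrt(C1 + y^2)
 v(y) = sqrt(C1 + y^2)


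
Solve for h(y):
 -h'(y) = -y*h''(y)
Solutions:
 h(y) = C1 + C2*y^2


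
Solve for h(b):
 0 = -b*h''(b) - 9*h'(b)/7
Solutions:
 h(b) = C1 + C2/b^(2/7)


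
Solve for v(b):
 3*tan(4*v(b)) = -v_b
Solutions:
 v(b) = -asin(C1*exp(-12*b))/4 + pi/4
 v(b) = asin(C1*exp(-12*b))/4


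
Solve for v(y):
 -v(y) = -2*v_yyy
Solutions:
 v(y) = C3*exp(2^(2/3)*y/2) + (C1*sin(2^(2/3)*sqrt(3)*y/4) + C2*cos(2^(2/3)*sqrt(3)*y/4))*exp(-2^(2/3)*y/4)


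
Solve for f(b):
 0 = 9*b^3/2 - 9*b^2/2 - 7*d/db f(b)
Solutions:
 f(b) = C1 + 9*b^4/56 - 3*b^3/14


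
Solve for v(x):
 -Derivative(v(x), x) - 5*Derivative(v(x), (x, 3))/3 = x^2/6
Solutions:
 v(x) = C1 + C2*sin(sqrt(15)*x/5) + C3*cos(sqrt(15)*x/5) - x^3/18 + 5*x/9


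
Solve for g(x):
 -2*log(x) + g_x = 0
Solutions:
 g(x) = C1 + 2*x*log(x) - 2*x


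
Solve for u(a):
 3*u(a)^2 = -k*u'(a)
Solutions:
 u(a) = k/(C1*k + 3*a)


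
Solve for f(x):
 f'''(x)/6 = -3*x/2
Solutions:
 f(x) = C1 + C2*x + C3*x^2 - 3*x^4/8


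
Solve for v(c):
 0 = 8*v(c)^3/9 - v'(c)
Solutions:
 v(c) = -3*sqrt(2)*sqrt(-1/(C1 + 8*c))/2
 v(c) = 3*sqrt(2)*sqrt(-1/(C1 + 8*c))/2


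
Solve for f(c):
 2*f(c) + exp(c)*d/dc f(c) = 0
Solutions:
 f(c) = C1*exp(2*exp(-c))


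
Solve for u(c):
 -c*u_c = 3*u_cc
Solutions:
 u(c) = C1 + C2*erf(sqrt(6)*c/6)


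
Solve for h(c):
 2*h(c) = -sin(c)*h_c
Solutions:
 h(c) = C1*(cos(c) + 1)/(cos(c) - 1)


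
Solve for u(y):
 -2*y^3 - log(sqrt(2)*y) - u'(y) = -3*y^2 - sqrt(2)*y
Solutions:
 u(y) = C1 - y^4/2 + y^3 + sqrt(2)*y^2/2 - y*log(y) - y*log(2)/2 + y


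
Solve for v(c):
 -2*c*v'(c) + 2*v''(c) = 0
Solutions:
 v(c) = C1 + C2*erfi(sqrt(2)*c/2)


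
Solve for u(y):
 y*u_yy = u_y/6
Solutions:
 u(y) = C1 + C2*y^(7/6)


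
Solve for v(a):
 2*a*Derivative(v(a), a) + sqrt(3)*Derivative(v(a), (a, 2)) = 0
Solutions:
 v(a) = C1 + C2*erf(3^(3/4)*a/3)


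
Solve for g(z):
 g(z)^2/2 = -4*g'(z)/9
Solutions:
 g(z) = 8/(C1 + 9*z)


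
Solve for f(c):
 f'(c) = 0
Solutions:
 f(c) = C1


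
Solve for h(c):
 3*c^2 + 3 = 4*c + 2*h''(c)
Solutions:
 h(c) = C1 + C2*c + c^4/8 - c^3/3 + 3*c^2/4


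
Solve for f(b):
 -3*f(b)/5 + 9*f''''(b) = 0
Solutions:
 f(b) = C1*exp(-15^(3/4)*b/15) + C2*exp(15^(3/4)*b/15) + C3*sin(15^(3/4)*b/15) + C4*cos(15^(3/4)*b/15)


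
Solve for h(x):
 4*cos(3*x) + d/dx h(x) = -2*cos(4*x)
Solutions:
 h(x) = C1 - 4*sin(3*x)/3 - sin(4*x)/2


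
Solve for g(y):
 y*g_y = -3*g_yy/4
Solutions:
 g(y) = C1 + C2*erf(sqrt(6)*y/3)


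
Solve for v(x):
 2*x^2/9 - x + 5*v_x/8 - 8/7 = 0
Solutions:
 v(x) = C1 - 16*x^3/135 + 4*x^2/5 + 64*x/35


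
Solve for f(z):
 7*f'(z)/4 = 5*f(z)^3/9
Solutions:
 f(z) = -3*sqrt(14)*sqrt(-1/(C1 + 20*z))/2
 f(z) = 3*sqrt(14)*sqrt(-1/(C1 + 20*z))/2


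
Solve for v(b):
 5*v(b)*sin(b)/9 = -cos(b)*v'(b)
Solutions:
 v(b) = C1*cos(b)^(5/9)


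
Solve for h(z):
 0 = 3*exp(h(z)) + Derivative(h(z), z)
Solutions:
 h(z) = log(1/(C1 + 3*z))


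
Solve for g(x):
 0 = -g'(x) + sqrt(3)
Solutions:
 g(x) = C1 + sqrt(3)*x


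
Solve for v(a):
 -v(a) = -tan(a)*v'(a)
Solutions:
 v(a) = C1*sin(a)


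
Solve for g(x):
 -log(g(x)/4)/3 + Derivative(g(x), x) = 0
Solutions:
 3*Integral(1/(-log(_y) + 2*log(2)), (_y, g(x))) = C1 - x


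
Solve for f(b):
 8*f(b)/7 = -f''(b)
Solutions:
 f(b) = C1*sin(2*sqrt(14)*b/7) + C2*cos(2*sqrt(14)*b/7)


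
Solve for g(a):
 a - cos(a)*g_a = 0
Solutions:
 g(a) = C1 + Integral(a/cos(a), a)


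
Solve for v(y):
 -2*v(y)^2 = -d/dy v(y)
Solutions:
 v(y) = -1/(C1 + 2*y)


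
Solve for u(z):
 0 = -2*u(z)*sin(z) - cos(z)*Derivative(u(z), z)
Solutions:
 u(z) = C1*cos(z)^2


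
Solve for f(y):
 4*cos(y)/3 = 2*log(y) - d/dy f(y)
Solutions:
 f(y) = C1 + 2*y*log(y) - 2*y - 4*sin(y)/3


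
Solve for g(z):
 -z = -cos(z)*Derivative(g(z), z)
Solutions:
 g(z) = C1 + Integral(z/cos(z), z)


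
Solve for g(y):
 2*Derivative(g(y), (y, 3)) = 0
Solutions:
 g(y) = C1 + C2*y + C3*y^2


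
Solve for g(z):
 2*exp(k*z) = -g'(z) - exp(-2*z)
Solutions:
 g(z) = C1 + exp(-2*z)/2 - 2*exp(k*z)/k


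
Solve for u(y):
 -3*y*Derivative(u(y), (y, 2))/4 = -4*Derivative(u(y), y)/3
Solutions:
 u(y) = C1 + C2*y^(25/9)


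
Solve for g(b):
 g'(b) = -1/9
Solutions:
 g(b) = C1 - b/9


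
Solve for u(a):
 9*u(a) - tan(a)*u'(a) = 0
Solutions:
 u(a) = C1*sin(a)^9


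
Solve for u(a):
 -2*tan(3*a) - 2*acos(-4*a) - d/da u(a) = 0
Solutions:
 u(a) = C1 - 2*a*acos(-4*a) - sqrt(1 - 16*a^2)/2 + 2*log(cos(3*a))/3


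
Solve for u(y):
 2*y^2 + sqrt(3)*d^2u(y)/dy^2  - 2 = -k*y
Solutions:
 u(y) = C1 + C2*y - sqrt(3)*k*y^3/18 - sqrt(3)*y^4/18 + sqrt(3)*y^2/3


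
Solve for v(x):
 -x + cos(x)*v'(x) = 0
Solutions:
 v(x) = C1 + Integral(x/cos(x), x)


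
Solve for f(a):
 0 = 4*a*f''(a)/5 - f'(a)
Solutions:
 f(a) = C1 + C2*a^(9/4)


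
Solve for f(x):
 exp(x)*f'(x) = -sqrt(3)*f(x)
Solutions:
 f(x) = C1*exp(sqrt(3)*exp(-x))


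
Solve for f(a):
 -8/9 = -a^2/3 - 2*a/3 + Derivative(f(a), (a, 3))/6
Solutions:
 f(a) = C1 + C2*a + C3*a^2 + a^5/30 + a^4/6 - 8*a^3/9


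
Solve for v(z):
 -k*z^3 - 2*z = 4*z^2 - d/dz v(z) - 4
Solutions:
 v(z) = C1 + k*z^4/4 + 4*z^3/3 + z^2 - 4*z


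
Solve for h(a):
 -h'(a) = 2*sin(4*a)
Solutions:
 h(a) = C1 + cos(4*a)/2


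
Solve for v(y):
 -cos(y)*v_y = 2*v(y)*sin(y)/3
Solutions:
 v(y) = C1*cos(y)^(2/3)


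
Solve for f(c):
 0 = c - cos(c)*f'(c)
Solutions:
 f(c) = C1 + Integral(c/cos(c), c)


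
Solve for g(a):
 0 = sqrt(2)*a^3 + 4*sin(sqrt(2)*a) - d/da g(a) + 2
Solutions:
 g(a) = C1 + sqrt(2)*a^4/4 + 2*a - 2*sqrt(2)*cos(sqrt(2)*a)


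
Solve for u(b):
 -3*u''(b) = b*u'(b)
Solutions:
 u(b) = C1 + C2*erf(sqrt(6)*b/6)


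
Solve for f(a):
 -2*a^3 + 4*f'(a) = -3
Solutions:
 f(a) = C1 + a^4/8 - 3*a/4


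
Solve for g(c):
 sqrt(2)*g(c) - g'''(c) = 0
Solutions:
 g(c) = C3*exp(2^(1/6)*c) + (C1*sin(2^(1/6)*sqrt(3)*c/2) + C2*cos(2^(1/6)*sqrt(3)*c/2))*exp(-2^(1/6)*c/2)


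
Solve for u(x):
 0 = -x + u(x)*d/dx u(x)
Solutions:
 u(x) = -sqrt(C1 + x^2)
 u(x) = sqrt(C1 + x^2)


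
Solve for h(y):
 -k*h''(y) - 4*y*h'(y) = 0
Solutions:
 h(y) = C1 + C2*sqrt(k)*erf(sqrt(2)*y*sqrt(1/k))


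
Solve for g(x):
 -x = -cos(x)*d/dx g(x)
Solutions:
 g(x) = C1 + Integral(x/cos(x), x)


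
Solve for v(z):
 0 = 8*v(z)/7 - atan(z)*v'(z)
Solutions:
 v(z) = C1*exp(8*Integral(1/atan(z), z)/7)


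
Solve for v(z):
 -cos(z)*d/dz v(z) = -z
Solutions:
 v(z) = C1 + Integral(z/cos(z), z)


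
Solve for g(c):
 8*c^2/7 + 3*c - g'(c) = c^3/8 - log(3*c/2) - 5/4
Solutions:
 g(c) = C1 - c^4/32 + 8*c^3/21 + 3*c^2/2 + c*log(c) + c/4 + c*log(3/2)


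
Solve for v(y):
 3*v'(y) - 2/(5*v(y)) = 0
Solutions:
 v(y) = -sqrt(C1 + 60*y)/15
 v(y) = sqrt(C1 + 60*y)/15


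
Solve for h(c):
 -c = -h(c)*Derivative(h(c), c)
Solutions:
 h(c) = -sqrt(C1 + c^2)
 h(c) = sqrt(C1 + c^2)


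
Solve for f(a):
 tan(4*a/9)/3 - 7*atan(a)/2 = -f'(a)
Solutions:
 f(a) = C1 + 7*a*atan(a)/2 - 7*log(a^2 + 1)/4 + 3*log(cos(4*a/9))/4


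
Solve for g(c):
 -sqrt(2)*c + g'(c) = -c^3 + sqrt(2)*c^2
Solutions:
 g(c) = C1 - c^4/4 + sqrt(2)*c^3/3 + sqrt(2)*c^2/2


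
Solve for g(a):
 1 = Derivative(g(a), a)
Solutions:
 g(a) = C1 + a
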